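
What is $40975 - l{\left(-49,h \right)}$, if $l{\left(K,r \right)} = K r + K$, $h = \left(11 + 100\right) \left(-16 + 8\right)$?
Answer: $-2488$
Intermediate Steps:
$h = -888$ ($h = 111 \left(-8\right) = -888$)
$l{\left(K,r \right)} = K + K r$
$40975 - l{\left(-49,h \right)} = 40975 - - 49 \left(1 - 888\right) = 40975 - \left(-49\right) \left(-887\right) = 40975 - 43463 = -2488$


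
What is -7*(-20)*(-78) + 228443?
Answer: 217523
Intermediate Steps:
-7*(-20)*(-78) + 228443 = 140*(-78) + 228443 = -10920 + 228443 = 217523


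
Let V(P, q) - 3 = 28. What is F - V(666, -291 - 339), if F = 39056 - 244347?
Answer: -205322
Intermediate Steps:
V(P, q) = 31 (V(P, q) = 3 + 28 = 31)
F = -205291
F - V(666, -291 - 339) = -205291 - 1*31 = -205291 - 31 = -205322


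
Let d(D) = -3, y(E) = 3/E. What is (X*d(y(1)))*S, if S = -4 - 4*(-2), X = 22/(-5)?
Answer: 264/5 ≈ 52.800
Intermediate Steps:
X = -22/5 (X = 22*(-⅕) = -22/5 ≈ -4.4000)
S = 4 (S = -4 + 8 = 4)
(X*d(y(1)))*S = -22/5*(-3)*4 = (66/5)*4 = 264/5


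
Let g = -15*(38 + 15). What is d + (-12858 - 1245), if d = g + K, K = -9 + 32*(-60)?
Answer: -16827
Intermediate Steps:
K = -1929 (K = -9 - 1920 = -1929)
g = -795 (g = -15*53 = -795)
d = -2724 (d = -795 - 1929 = -2724)
d + (-12858 - 1245) = -2724 + (-12858 - 1245) = -2724 - 14103 = -16827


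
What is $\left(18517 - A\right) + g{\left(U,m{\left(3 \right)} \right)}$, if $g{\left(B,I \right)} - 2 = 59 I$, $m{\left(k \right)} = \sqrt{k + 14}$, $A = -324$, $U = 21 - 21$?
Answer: $18843 + 59 \sqrt{17} \approx 19086.0$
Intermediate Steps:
$U = 0$ ($U = 21 - 21 = 0$)
$m{\left(k \right)} = \sqrt{14 + k}$
$g{\left(B,I \right)} = 2 + 59 I$
$\left(18517 - A\right) + g{\left(U,m{\left(3 \right)} \right)} = \left(18517 - -324\right) + \left(2 + 59 \sqrt{14 + 3}\right) = \left(18517 + 324\right) + \left(2 + 59 \sqrt{17}\right) = 18841 + \left(2 + 59 \sqrt{17}\right) = 18843 + 59 \sqrt{17}$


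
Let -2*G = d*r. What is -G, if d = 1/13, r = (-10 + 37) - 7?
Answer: 10/13 ≈ 0.76923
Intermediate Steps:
r = 20 (r = 27 - 7 = 20)
d = 1/13 ≈ 0.076923
G = -10/13 (G = -20/26 = -1/2*20/13 = -10/13 ≈ -0.76923)
-G = -1*(-10/13) = 10/13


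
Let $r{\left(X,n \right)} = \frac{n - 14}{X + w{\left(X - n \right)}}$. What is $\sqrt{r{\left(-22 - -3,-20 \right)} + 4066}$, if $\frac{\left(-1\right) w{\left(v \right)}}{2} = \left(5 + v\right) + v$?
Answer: $\frac{2 \sqrt{1107249}}{33} \approx 63.773$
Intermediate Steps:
$w{\left(v \right)} = -10 - 4 v$ ($w{\left(v \right)} = - 2 \left(\left(5 + v\right) + v\right) = - 2 \left(5 + 2 v\right) = -10 - 4 v$)
$r{\left(X,n \right)} = \frac{-14 + n}{-10 - 3 X + 4 n}$ ($r{\left(X,n \right)} = \frac{n - 14}{X - \left(10 + 4 \left(X - n\right)\right)} = \frac{-14 + n}{X - \left(10 - 4 n + 4 X\right)} = \frac{-14 + n}{-10 - 3 X + 4 n}$)
$\sqrt{r{\left(-22 - -3,-20 \right)} + 4066} = \sqrt{\frac{14 - -20}{10 - -80 + 3 \left(-22 - -3\right)} + 4066} = \sqrt{\frac{14 + 20}{10 + 80 + 3 \left(-22 + 3\right)} + 4066} = \sqrt{\frac{1}{10 + 80 + 3 \left(-19\right)} 34 + 4066} = \sqrt{\frac{1}{10 + 80 - 57} \cdot 34 + 4066} = \sqrt{\frac{1}{33} \cdot 34 + 4066} = \sqrt{\frac{34}{33} + 4066} = \sqrt{\frac{134212}{33}} = \frac{2 \sqrt{1107249}}{33}$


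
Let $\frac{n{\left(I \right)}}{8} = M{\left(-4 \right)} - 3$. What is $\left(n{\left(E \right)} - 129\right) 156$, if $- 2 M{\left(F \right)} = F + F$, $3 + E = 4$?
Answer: $-18876$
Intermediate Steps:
$E = 1$ ($E = -3 + 4 = 1$)
$M{\left(F \right)} = - F$ ($M{\left(F \right)} = - \frac{F + F}{2} = - \frac{2 F}{2} = - F$)
$n{\left(I \right)} = 8$ ($n{\left(I \right)} = 8 \left(\left(-1\right) \left(-4\right) - 3\right) = 8 \left(4 - 3\right) = 8 \cdot 1 = 8$)
$\left(n{\left(E \right)} - 129\right) 156 = \left(8 - 129\right) 156 = \left(-121\right) 156 = -18876$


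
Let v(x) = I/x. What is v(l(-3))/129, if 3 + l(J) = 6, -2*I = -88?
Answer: 44/387 ≈ 0.11370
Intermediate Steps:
I = 44 (I = -½*(-88) = 44)
l(J) = 3 (l(J) = -3 + 6 = 3)
v(x) = 44/x
v(l(-3))/129 = (44/3)/129 = (44*(⅓))*(1/129) = (44/3)*(1/129) = 44/387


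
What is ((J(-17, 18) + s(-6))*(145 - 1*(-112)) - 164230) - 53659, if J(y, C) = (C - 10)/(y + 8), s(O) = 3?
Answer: -1956118/9 ≈ -2.1735e+5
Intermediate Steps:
J(y, C) = (-10 + C)/(8 + y)
((J(-17, 18) + s(-6))*(145 - 1*(-112)) - 164230) - 53659 = (((-10 + 18)/(8 - 17) + 3)*(145 - 1*(-112)) - 164230) - 53659 = ((8/(-9) + 3)*(145 + 112) - 164230) - 53659 = ((-1/9*8 + 3)*257 - 164230) - 53659 = ((-8/9 + 3)*257 - 164230) - 53659 = ((19/9)*257 - 164230) - 53659 = (4883/9 - 164230) - 53659 = -1473187/9 - 53659 = -1956118/9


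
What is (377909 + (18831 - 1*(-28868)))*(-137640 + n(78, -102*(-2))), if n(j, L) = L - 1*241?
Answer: -58596432616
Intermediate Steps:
n(j, L) = -241 + L (n(j, L) = L - 241 = -241 + L)
(377909 + (18831 - 1*(-28868)))*(-137640 + n(78, -102*(-2))) = (377909 + (18831 - 1*(-28868)))*(-137640 + (-241 - 102*(-2))) = (377909 + (18831 + 28868))*(-137640 + (-241 + 204)) = (377909 + 47699)*(-137640 - 37) = 425608*(-137677) = -58596432616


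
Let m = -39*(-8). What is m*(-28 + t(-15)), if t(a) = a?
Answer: -13416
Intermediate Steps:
m = 312
m*(-28 + t(-15)) = 312*(-28 - 15) = 312*(-43) = -13416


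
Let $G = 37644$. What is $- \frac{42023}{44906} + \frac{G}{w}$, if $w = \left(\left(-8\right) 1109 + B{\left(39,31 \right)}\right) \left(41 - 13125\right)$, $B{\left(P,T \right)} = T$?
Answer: $- \frac{404945595529}{432877539122} \approx -0.93547$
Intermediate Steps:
$w = 115675644$ ($w = \left(\left(-8\right) 1109 + 31\right) \left(41 - 13125\right) = \left(-8872 + 31\right) \left(-13084\right) = \left(-8841\right) \left(-13084\right) = 115675644$)
$- \frac{42023}{44906} + \frac{G}{w} = - \frac{42023}{44906} + \frac{37644}{115675644} = \left(-42023\right) \frac{1}{44906} + 37644 \cdot \frac{1}{115675644} = - \frac{42023}{44906} + \frac{3137}{9639637} = - \frac{404945595529}{432877539122}$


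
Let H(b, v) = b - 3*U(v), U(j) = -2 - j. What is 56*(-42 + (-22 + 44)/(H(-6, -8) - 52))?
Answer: -44996/19 ≈ -2368.2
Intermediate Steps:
H(b, v) = 6 + b + 3*v (H(b, v) = b - 3*(-2 - v) = b + (6 + 3*v) = 6 + b + 3*v)
56*(-42 + (-22 + 44)/(H(-6, -8) - 52)) = 56*(-42 + (-22 + 44)/((6 - 6 + 3*(-8)) - 52)) = 56*(-42 + 22/((6 - 6 - 24) - 52)) = 56*(-42 + 22/(-24 - 52)) = 56*(-42 + 22/(-76)) = 56*(-42 + 22*(-1/76)) = 56*(-42 - 11/38) = 56*(-1607/38) = -44996/19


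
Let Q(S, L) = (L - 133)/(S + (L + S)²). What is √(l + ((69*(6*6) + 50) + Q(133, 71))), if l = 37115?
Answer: √69107371822211/41749 ≈ 199.12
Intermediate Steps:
Q(S, L) = (-133 + L)/(S + (L + S)²)
√(l + ((69*(6*6) + 50) + Q(133, 71))) = √(37115 + ((69*(6*6) + 50) + (-133 + 71)/(133 + (71 + 133)²))) = √(37115 + ((69*36 + 50) - 62/(133 + 204²))) = √(37115 + ((2484 + 50) - 62/(133 + 41616))) = √(37115 + (2534 - 62/41749)) = √(37115 + 105791904/41749) = √(1655306039/41749) = √69107371822211/41749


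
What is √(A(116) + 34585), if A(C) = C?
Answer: √34701 ≈ 186.28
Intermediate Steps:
√(A(116) + 34585) = √(116 + 34585) = √34701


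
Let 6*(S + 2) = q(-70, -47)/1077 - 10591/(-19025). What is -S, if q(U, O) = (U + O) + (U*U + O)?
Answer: 144370193/122939550 ≈ 1.1743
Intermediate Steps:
q(U, O) = U + U² + 2*O (q(U, O) = (O + U) + (U² + O) = (O + U) + (O + U²) = U + U² + 2*O)
S = -144370193/122939550 (S = -2 + ((-70 + (-70)² + 2*(-47))/1077 - 10591/(-19025))/6 = -2 + ((-70 + 4900 - 94)*(1/1077) - 10591*(-1/19025))/6 = -2 + (4736*(1/1077) + 10591/19025)/6 = -2 + (4736/1077 + 10591/19025)/6 = -2 + (⅙)*(101508907/20489925) = -2 + 101508907/122939550 = -144370193/122939550 ≈ -1.1743)
-S = -1*(-144370193/122939550) = 144370193/122939550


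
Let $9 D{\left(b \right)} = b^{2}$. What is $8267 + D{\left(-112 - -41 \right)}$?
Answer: $\frac{79444}{9} \approx 8827.1$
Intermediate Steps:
$D{\left(b \right)} = \frac{b^{2}}{9}$
$8267 + D{\left(-112 - -41 \right)} = 8267 + \frac{\left(-112 - -41\right)^{2}}{9} = 8267 + \frac{\left(-112 + 41\right)^{2}}{9} = 8267 + \frac{\left(-71\right)^{2}}{9} = 8267 + \frac{1}{9} \cdot 5041 = 8267 + \frac{5041}{9} = \frac{79444}{9}$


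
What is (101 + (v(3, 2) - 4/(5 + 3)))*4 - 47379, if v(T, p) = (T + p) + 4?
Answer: -46941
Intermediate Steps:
v(T, p) = 4 + T + p
(101 + (v(3, 2) - 4/(5 + 3)))*4 - 47379 = (101 + ((4 + 3 + 2) - 4/(5 + 3)))*4 - 47379 = (101 + (9 - 4/8))*4 - 47379 = (101 + (9 - 4*⅛))*4 - 47379 = (101 + (9 - ½))*4 - 47379 = (101 + 17/2)*4 - 47379 = (219/2)*4 - 47379 = 438 - 47379 = -46941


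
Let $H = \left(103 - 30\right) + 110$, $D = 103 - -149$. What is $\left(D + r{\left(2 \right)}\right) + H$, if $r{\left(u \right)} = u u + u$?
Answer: $441$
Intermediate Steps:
$r{\left(u \right)} = u + u^{2}$ ($r{\left(u \right)} = u^{2} + u = u + u^{2}$)
$D = 252$ ($D = 103 + 149 = 252$)
$H = 183$ ($H = 73 + 110 = 183$)
$\left(D + r{\left(2 \right)}\right) + H = \left(252 + 2 \left(1 + 2\right)\right) + 183 = \left(252 + 2 \cdot 3\right) + 183 = \left(252 + 6\right) + 183 = 258 + 183 = 441$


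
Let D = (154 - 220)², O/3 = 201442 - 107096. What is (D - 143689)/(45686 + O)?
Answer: -139333/328724 ≈ -0.42386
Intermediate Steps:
O = 283038 (O = 3*(201442 - 107096) = 3*94346 = 283038)
D = 4356 (D = (-66)² = 4356)
(D - 143689)/(45686 + O) = (4356 - 143689)/(45686 + 283038) = -139333/328724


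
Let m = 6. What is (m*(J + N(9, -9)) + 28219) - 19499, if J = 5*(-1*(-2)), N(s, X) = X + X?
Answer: 8672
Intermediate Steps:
N(s, X) = 2*X
J = 10 (J = 5*2 = 10)
(m*(J + N(9, -9)) + 28219) - 19499 = (6*(10 + 2*(-9)) + 28219) - 19499 = (6*(10 - 18) + 28219) - 19499 = (6*(-8) + 28219) - 19499 = (-48 + 28219) - 19499 = 28171 - 19499 = 8672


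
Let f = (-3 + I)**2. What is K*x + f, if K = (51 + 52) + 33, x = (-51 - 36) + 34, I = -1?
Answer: -7192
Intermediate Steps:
x = -53 (x = -87 + 34 = -53)
K = 136 (K = 103 + 33 = 136)
f = 16 (f = (-3 - 1)**2 = (-4)**2 = 16)
K*x + f = 136*(-53) + 16 = -7208 + 16 = -7192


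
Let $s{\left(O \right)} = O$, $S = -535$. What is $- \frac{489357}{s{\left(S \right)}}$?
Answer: $\frac{489357}{535} \approx 914.69$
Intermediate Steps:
$- \frac{489357}{s{\left(S \right)}} = - \frac{489357}{-535} = \left(-489357\right) \left(- \frac{1}{535}\right) = \frac{489357}{535}$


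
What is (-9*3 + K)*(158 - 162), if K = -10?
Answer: 148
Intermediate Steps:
(-9*3 + K)*(158 - 162) = (-9*3 - 10)*(158 - 162) = (-27 - 10)*(-4) = -37*(-4) = 148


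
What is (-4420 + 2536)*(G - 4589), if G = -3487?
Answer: 15215184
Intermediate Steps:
(-4420 + 2536)*(G - 4589) = (-4420 + 2536)*(-3487 - 4589) = -1884*(-8076) = 15215184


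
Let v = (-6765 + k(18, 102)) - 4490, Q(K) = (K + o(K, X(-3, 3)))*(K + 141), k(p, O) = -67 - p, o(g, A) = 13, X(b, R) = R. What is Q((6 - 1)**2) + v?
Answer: -5032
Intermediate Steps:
Q(K) = (13 + K)*(141 + K) (Q(K) = (K + 13)*(K + 141) = (13 + K)*(141 + K))
v = -11340 (v = (-6765 + (-67 - 1*18)) - 4490 = (-6765 + (-67 - 18)) - 4490 = (-6765 - 85) - 4490 = -6850 - 4490 = -11340)
Q((6 - 1)**2) + v = (1833 + ((6 - 1)**2)**2 + 154*(6 - 1)**2) - 11340 = (1833 + (5**2)**2 + 154*5**2) - 11340 = (1833 + 25**2 + 154*25) - 11340 = (1833 + 625 + 3850) - 11340 = 6308 - 11340 = -5032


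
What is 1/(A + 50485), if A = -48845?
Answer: 1/1640 ≈ 0.00060976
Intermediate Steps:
1/(A + 50485) = 1/(-48845 + 50485) = 1/1640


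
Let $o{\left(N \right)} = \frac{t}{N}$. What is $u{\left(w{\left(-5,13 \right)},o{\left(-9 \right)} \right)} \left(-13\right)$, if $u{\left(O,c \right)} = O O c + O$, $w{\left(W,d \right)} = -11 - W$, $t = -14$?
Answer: $-650$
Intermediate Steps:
$o{\left(N \right)} = - \frac{14}{N}$
$u{\left(O,c \right)} = O + c O^{2}$ ($u{\left(O,c \right)} = O^{2} c + O = c O^{2} + O = O + c O^{2}$)
$u{\left(w{\left(-5,13 \right)},o{\left(-9 \right)} \right)} \left(-13\right) = \left(-11 - -5\right) \left(1 + \left(-11 - -5\right) \left(- \frac{14}{-9}\right)\right) \left(-13\right) = \left(-11 + 5\right) \left(1 + \left(-11 + 5\right) \left(\left(-14\right) \left(- \frac{1}{9}\right)\right)\right) \left(-13\right) = - 6 \left(1 - \frac{28}{3}\right) \left(-13\right) = \left(-6\right) \left(- \frac{25}{3}\right) \left(-13\right) = 50 \left(-13\right) = -650$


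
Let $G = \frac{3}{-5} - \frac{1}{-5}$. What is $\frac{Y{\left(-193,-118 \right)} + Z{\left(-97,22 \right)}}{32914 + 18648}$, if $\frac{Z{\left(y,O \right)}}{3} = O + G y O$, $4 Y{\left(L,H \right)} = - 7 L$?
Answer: $\frac{59291}{1031240} \approx 0.057495$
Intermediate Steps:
$Y{\left(L,H \right)} = - \frac{7 L}{4}$ ($Y{\left(L,H \right)} = \frac{\left(-7\right) L}{4} = - \frac{7 L}{4}$)
$G = - \frac{2}{5}$ ($G = 3 \left(- \frac{1}{5}\right) - - \frac{1}{5} = - \frac{3}{5} + \frac{1}{5} = - \frac{2}{5} \approx -0.4$)
$Z{\left(y,O \right)} = 3 O - \frac{6 O y}{5}$ ($Z{\left(y,O \right)} = 3 \left(O - \frac{2 y O}{5}\right) = 3 \left(O - \frac{2 O y}{5}\right) = 3 O - \frac{6 O y}{5}$)
$\frac{Y{\left(-193,-118 \right)} + Z{\left(-97,22 \right)}}{32914 + 18648} = \frac{\left(- \frac{7}{4}\right) \left(-193\right) + \frac{3}{5} \cdot 22 \left(5 - -194\right)}{32914 + 18648} = \frac{\frac{1351}{4} + \frac{3}{5} \cdot 22 \left(5 + 194\right)}{51562} = \left(\frac{1351}{4} + \frac{3}{5} \cdot 22 \cdot 199\right) \frac{1}{51562} = \left(\frac{1351}{4} + \frac{13134}{5}\right) \frac{1}{51562} = \frac{59291}{20} \cdot \frac{1}{51562} = \frac{59291}{1031240}$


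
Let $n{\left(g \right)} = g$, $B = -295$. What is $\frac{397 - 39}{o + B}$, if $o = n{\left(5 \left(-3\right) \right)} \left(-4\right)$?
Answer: $- \frac{358}{235} \approx -1.5234$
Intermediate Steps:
$o = 60$ ($o = 5 \left(-3\right) \left(-4\right) = \left(-15\right) \left(-4\right) = 60$)
$\frac{397 - 39}{o + B} = \frac{397 - 39}{60 - 295} = \frac{358}{-235} = 358 \left(- \frac{1}{235}\right) = - \frac{358}{235}$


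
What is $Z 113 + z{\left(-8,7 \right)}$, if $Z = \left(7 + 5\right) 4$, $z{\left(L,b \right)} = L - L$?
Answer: $5424$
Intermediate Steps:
$z{\left(L,b \right)} = 0$
$Z = 48$ ($Z = 12 \cdot 4 = 48$)
$Z 113 + z{\left(-8,7 \right)} = 48 \cdot 113 + 0 = 5424 + 0 = 5424$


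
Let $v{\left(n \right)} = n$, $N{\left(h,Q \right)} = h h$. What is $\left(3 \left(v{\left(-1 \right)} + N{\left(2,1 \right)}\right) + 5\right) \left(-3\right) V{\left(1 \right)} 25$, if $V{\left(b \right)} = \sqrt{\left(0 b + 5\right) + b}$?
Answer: $- 1050 \sqrt{6} \approx -2572.0$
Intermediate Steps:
$N{\left(h,Q \right)} = h^{2}$
$V{\left(b \right)} = \sqrt{5 + b}$ ($V{\left(b \right)} = \sqrt{\left(0 + 5\right) + b} = \sqrt{5 + b}$)
$\left(3 \left(v{\left(-1 \right)} + N{\left(2,1 \right)}\right) + 5\right) \left(-3\right) V{\left(1 \right)} 25 = \left(3 \left(-1 + 2^{2}\right) + 5\right) \left(-3\right) \sqrt{5 + 1} \cdot 25 = \left(3 \left(-1 + 4\right) + 5\right) \left(-3\right) \sqrt{6} \cdot 25 = \left(3 \cdot 3 + 5\right) \left(-3\right) \sqrt{6} \cdot 25 = \left(9 + 5\right) \left(-3\right) \sqrt{6} \cdot 25 = 14 \left(-3\right) \sqrt{6} \cdot 25 = - 42 \sqrt{6} \cdot 25 = - 1050 \sqrt{6}$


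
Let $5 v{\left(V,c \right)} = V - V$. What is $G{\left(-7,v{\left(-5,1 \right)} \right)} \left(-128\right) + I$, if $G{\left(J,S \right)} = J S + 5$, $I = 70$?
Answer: $-570$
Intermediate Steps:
$v{\left(V,c \right)} = 0$ ($v{\left(V,c \right)} = \frac{V - V}{5} = \frac{1}{5} \cdot 0 = 0$)
$G{\left(J,S \right)} = 5 + J S$
$G{\left(-7,v{\left(-5,1 \right)} \right)} \left(-128\right) + I = \left(5 - 0\right) \left(-128\right) + 70 = \left(5 + 0\right) \left(-128\right) + 70 = 5 \left(-128\right) + 70 = -640 + 70 = -570$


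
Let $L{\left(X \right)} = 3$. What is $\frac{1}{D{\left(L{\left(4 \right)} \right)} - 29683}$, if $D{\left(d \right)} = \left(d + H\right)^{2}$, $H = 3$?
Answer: $- \frac{1}{29647} \approx -3.373 \cdot 10^{-5}$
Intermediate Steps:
$D{\left(d \right)} = \left(3 + d\right)^{2}$ ($D{\left(d \right)} = \left(d + 3\right)^{2} = \left(3 + d\right)^{2}$)
$\frac{1}{D{\left(L{\left(4 \right)} \right)} - 29683} = \frac{1}{\left(3 + 3\right)^{2} - 29683} = \frac{1}{6^{2} - 29683} = \frac{1}{36 - 29683} = \frac{1}{-29647} = - \frac{1}{29647}$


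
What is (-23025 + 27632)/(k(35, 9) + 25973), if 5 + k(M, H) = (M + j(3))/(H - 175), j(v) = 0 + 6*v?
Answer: 764762/4310635 ≈ 0.17741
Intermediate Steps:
j(v) = 6*v
k(M, H) = -5 + (18 + M)/(-175 + H) (k(M, H) = -5 + (M + 6*3)/(H - 175) = -5 + (M + 18)/(-175 + H) = -5 + (18 + M)/(-175 + H))
(-23025 + 27632)/(k(35, 9) + 25973) = (-23025 + 27632)/((893 + 35 - 5*9)/(-175 + 9) + 25973) = 4607/((893 + 35 - 45)/(-166) + 25973) = 4607/(-1/166*883 + 25973) = 4607/(-883/166 + 25973) = 4607/(4310635/166) = 4607*(166/4310635) = 764762/4310635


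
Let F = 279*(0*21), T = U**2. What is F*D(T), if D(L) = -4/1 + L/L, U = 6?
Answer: 0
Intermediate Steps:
T = 36 (T = 6**2 = 36)
F = 0 (F = 279*0 = 0)
D(L) = -3 (D(L) = -4*1 + 1 = -4 + 1 = -3)
F*D(T) = 0*(-3) = 0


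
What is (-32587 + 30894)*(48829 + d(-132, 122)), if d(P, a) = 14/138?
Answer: -5704069144/69 ≈ -8.2668e+7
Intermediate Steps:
d(P, a) = 7/69 (d(P, a) = 14*(1/138) = 7/69)
(-32587 + 30894)*(48829 + d(-132, 122)) = (-32587 + 30894)*(48829 + 7/69) = -1693*3369208/69 = -5704069144/69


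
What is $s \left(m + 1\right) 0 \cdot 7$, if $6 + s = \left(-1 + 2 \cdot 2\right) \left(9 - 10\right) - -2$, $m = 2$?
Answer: $0$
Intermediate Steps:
$s = -7$ ($s = -6 + \left(\left(-1 + 2 \cdot 2\right) \left(9 - 10\right) - -2\right) = -6 + \left(\left(-1 + 4\right) \left(-1\right) + 2\right) = -6 + \left(3 \left(-1\right) + 2\right) = -6 + \left(-3 + 2\right) = -6 - 1 = -7$)
$s \left(m + 1\right) 0 \cdot 7 = - 7 \left(2 + 1\right) 0 \cdot 7 = - 7 \cdot 3 \cdot 0 \cdot 7 = \left(-7\right) 0 \cdot 7 = 0 \cdot 7 = 0$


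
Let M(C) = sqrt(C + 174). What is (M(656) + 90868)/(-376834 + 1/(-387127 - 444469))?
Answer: -75565465328/313373647065 - 831596*sqrt(830)/313373647065 ≈ -0.24121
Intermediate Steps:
M(C) = sqrt(174 + C)
(M(656) + 90868)/(-376834 + 1/(-387127 - 444469)) = (sqrt(174 + 656) + 90868)/(-376834 + 1/(-387127 - 444469)) = (sqrt(830) + 90868)/(-376834 + 1/(-831596)) = (90868 + sqrt(830))/(-376834 - 1/831596) = (90868 + sqrt(830))/(-313373647065/831596) = (90868 + sqrt(830))*(-831596/313373647065) = -75565465328/313373647065 - 831596*sqrt(830)/313373647065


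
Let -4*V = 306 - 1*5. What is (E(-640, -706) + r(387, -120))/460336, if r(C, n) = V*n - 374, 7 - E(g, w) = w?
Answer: 9369/460336 ≈ 0.020353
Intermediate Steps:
V = -301/4 (V = -(306 - 1*5)/4 = -(306 - 5)/4 = -¼*301 = -301/4 ≈ -75.250)
E(g, w) = 7 - w
r(C, n) = -374 - 301*n/4 (r(C, n) = -301*n/4 - 374 = -374 - 301*n/4)
(E(-640, -706) + r(387, -120))/460336 = ((7 - 1*(-706)) + (-374 - 301/4*(-120)))/460336 = ((7 + 706) + (-374 + 9030))*(1/460336) = (713 + 8656)*(1/460336) = 9369*(1/460336) = 9369/460336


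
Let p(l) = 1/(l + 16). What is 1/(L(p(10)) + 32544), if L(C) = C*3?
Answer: 26/846147 ≈ 3.0728e-5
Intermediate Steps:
p(l) = 1/(16 + l)
L(C) = 3*C
1/(L(p(10)) + 32544) = 1/(3/(16 + 10) + 32544) = 1/(3/26 + 32544) = 1/(846147/26) = 26/846147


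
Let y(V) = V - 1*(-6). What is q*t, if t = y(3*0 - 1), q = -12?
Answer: -60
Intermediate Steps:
y(V) = 6 + V (y(V) = V + 6 = 6 + V)
t = 5 (t = 6 + (3*0 - 1) = 6 + (0 - 1) = 6 - 1 = 5)
q*t = -12*5 = -60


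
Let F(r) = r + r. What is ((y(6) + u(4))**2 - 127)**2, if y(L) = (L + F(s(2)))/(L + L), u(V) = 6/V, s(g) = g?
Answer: 1196836/81 ≈ 14776.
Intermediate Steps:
F(r) = 2*r
y(L) = (4 + L)/(2*L) (y(L) = (L + 2*2)/(L + L) = (L + 4)/((2*L)) = (4 + L)*(1/(2*L)) = (4 + L)/(2*L))
((y(6) + u(4))**2 - 127)**2 = (((1/2)*(4 + 6)/6 + 6/4)**2 - 127)**2 = (((1/2)*(1/6)*10 + 6*(1/4))**2 - 127)**2 = ((5/6 + 3/2)**2 - 127)**2 = ((7/3)**2 - 127)**2 = (49/9 - 127)**2 = (-1094/9)**2 = 1196836/81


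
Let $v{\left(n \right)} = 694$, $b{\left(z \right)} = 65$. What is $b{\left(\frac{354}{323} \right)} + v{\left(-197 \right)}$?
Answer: $759$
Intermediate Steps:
$b{\left(\frac{354}{323} \right)} + v{\left(-197 \right)} = 65 + 694 = 759$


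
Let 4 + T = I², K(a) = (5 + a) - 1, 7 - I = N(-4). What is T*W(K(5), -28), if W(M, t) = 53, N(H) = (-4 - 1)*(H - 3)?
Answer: 41340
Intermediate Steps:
N(H) = 15 - 5*H (N(H) = -5*(-3 + H) = 15 - 5*H)
I = -28 (I = 7 - (15 - 5*(-4)) = 7 - (15 + 20) = 7 - 1*35 = 7 - 35 = -28)
K(a) = 4 + a
T = 780 (T = -4 + (-28)² = -4 + 784 = 780)
T*W(K(5), -28) = 780*53 = 41340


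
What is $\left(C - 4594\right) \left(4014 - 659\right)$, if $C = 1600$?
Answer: $-10044870$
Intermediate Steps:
$\left(C - 4594\right) \left(4014 - 659\right) = \left(1600 - 4594\right) \left(4014 - 659\right) = \left(-2994\right) 3355 = -10044870$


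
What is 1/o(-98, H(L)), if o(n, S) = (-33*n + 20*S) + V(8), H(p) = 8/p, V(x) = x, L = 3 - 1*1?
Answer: 1/3322 ≈ 0.00030102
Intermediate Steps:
L = 2 (L = 3 - 1 = 2)
o(n, S) = 8 - 33*n + 20*S (o(n, S) = (-33*n + 20*S) + 8 = 8 - 33*n + 20*S)
1/o(-98, H(L)) = 1/(8 - 33*(-98) + 20*(8/2)) = 1/(8 + 3234 + 20*(8*(½))) = 1/(8 + 3234 + 20*4) = 1/(8 + 3234 + 80) = 1/3322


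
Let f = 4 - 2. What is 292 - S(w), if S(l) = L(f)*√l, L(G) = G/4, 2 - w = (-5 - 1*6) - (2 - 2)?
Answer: 292 - √13/2 ≈ 290.20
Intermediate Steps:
w = 13 (w = 2 - ((-5 - 1*6) - (2 - 2)) = 2 - ((-5 - 6) - 1*0) = 2 - (-11 + 0) = 2 - 1*(-11) = 2 + 11 = 13)
f = 2
L(G) = G/4 (L(G) = G*(¼) = G/4)
S(l) = √l/2 (S(l) = ((¼)*2)*√l = √l/2)
292 - S(w) = 292 - √13/2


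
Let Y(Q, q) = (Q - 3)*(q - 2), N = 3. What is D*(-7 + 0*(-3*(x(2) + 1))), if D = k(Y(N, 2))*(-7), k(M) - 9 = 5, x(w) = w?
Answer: 686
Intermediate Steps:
Y(Q, q) = (-3 + Q)*(-2 + q)
k(M) = 14 (k(M) = 9 + 5 = 14)
D = -98 (D = 14*(-7) = -98)
D*(-7 + 0*(-3*(x(2) + 1))) = -98*(-7 + 0*(-3*(2 + 1))) = -98*(-7 + 0*(-3*3)) = -98*(-7 + 0*(-9)) = -98*(-7 + 0) = -98*(-7) = 686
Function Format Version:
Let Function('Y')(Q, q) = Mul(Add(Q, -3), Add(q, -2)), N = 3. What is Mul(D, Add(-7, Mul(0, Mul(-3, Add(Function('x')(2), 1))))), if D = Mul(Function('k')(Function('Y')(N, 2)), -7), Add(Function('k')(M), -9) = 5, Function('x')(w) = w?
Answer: 686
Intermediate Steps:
Function('Y')(Q, q) = Mul(Add(-3, Q), Add(-2, q))
Function('k')(M) = 14 (Function('k')(M) = Add(9, 5) = 14)
D = -98 (D = Mul(14, -7) = -98)
Mul(D, Add(-7, Mul(0, Mul(-3, Add(Function('x')(2), 1))))) = Mul(-98, Add(-7, Mul(0, Mul(-3, Add(2, 1))))) = Mul(-98, Add(-7, Mul(0, Mul(-3, 3)))) = Mul(-98, Add(-7, Mul(0, -9))) = Mul(-98, Add(-7, 0)) = Mul(-98, -7) = 686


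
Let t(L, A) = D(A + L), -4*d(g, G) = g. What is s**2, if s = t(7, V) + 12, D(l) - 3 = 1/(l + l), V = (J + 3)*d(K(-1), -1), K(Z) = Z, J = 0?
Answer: 218089/961 ≈ 226.94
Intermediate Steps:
d(g, G) = -g/4
V = 3/4 (V = (0 + 3)*(-1/4*(-1)) = 3*(1/4) = 3/4 ≈ 0.75000)
D(l) = 3 + 1/(2*l) (D(l) = 3 + 1/(l + l) = 3 + 1/(2*l))
t(L, A) = 3 + 1/(2*(A + L))
s = 467/31 (s = (1/2 + 3*(3/4) + 3*7)/(3/4 + 7) + 12 = (1/2 + 9/4 + 21)/(31/4) + 12 = (4/31)*(95/4) + 12 = 95/31 + 12 = 467/31 ≈ 15.065)
s**2 = (467/31)**2 = 218089/961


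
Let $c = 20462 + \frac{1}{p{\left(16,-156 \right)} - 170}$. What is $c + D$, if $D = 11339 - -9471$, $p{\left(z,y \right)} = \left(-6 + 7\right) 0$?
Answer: $\frac{7016239}{170} \approx 41272.0$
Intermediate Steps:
$p{\left(z,y \right)} = 0$ ($p{\left(z,y \right)} = 1 \cdot 0 = 0$)
$D = 20810$ ($D = 11339 + 9471 = 20810$)
$c = \frac{3478539}{170}$ ($c = 20462 + \frac{1}{0 - 170} = 20462 + \frac{1}{-170} = 20462 - \frac{1}{170} = \frac{3478539}{170} \approx 20462.0$)
$c + D = \frac{3478539}{170} + 20810 = \frac{7016239}{170}$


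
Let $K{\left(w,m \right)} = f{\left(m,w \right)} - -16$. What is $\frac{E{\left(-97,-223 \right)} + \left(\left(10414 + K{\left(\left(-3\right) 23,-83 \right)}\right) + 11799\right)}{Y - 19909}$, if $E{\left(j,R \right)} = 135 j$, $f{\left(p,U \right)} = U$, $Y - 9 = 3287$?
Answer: $- \frac{245}{449} \approx -0.54566$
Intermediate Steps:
$Y = 3296$ ($Y = 9 + 3287 = 3296$)
$K{\left(w,m \right)} = 16 + w$ ($K{\left(w,m \right)} = w - -16 = w + 16 = 16 + w$)
$\frac{E{\left(-97,-223 \right)} + \left(\left(10414 + K{\left(\left(-3\right) 23,-83 \right)}\right) + 11799\right)}{Y - 19909} = \frac{135 \left(-97\right) + \left(\left(10414 + \left(16 - 69\right)\right) + 11799\right)}{3296 - 19909} = \frac{-13095 + \left(\left(10414 + \left(16 - 69\right)\right) + 11799\right)}{-16613} = \left(-13095 + \left(\left(10414 - 53\right) + 11799\right)\right) \left(- \frac{1}{16613}\right) = \left(-13095 + \left(10361 + 11799\right)\right) \left(- \frac{1}{16613}\right) = \left(-13095 + 22160\right) \left(- \frac{1}{16613}\right) = 9065 \left(- \frac{1}{16613}\right) = - \frac{245}{449}$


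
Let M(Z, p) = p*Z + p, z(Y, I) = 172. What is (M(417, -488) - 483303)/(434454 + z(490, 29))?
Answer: -687287/434626 ≈ -1.5813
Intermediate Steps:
M(Z, p) = p + Z*p (M(Z, p) = Z*p + p = p + Z*p)
(M(417, -488) - 483303)/(434454 + z(490, 29)) = (-488*(1 + 417) - 483303)/(434454 + 172) = (-488*418 - 483303)/434626 = (-203984 - 483303)*(1/434626) = -687287*1/434626 = -687287/434626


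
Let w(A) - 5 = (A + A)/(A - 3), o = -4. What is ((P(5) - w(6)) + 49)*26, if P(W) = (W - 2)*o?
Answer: 728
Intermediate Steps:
w(A) = 5 + 2*A/(-3 + A) (w(A) = 5 + (A + A)/(A - 3) = 5 + (2*A)/(-3 + A) = 5 + 2*A/(-3 + A))
P(W) = 8 - 4*W (P(W) = (W - 2)*(-4) = (-2 + W)*(-4) = 8 - 4*W)
((P(5) - w(6)) + 49)*26 = (((8 - 4*5) - (-15 + 7*6)/(-3 + 6)) + 49)*26 = (((8 - 20) - (-15 + 42)/3) + 49)*26 = ((-12 - 27/3) + 49)*26 = ((-12 - 1*9) + 49)*26 = ((-12 - 9) + 49)*26 = (-21 + 49)*26 = 28*26 = 728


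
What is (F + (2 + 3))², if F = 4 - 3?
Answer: 36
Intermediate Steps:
F = 1
(F + (2 + 3))² = (1 + (2 + 3))² = (1 + 5)² = 6² = 36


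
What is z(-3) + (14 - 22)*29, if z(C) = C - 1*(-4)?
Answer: -231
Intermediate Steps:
z(C) = 4 + C (z(C) = C + 4 = 4 + C)
z(-3) + (14 - 22)*29 = (4 - 3) + (14 - 22)*29 = 1 - 8*29 = 1 - 232 = -231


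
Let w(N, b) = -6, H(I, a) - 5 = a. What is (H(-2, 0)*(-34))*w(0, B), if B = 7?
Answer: 1020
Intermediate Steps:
H(I, a) = 5 + a
(H(-2, 0)*(-34))*w(0, B) = ((5 + 0)*(-34))*(-6) = (5*(-34))*(-6) = -170*(-6) = 1020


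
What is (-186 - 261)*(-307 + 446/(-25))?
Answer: 3630087/25 ≈ 1.4520e+5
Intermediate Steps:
(-186 - 261)*(-307 + 446/(-25)) = -447*(-307 + 446*(-1/25)) = -447*(-307 - 446/25) = -447*(-8121/25) = 3630087/25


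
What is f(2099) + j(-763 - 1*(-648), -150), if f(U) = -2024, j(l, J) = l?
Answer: -2139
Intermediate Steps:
f(2099) + j(-763 - 1*(-648), -150) = -2024 + (-763 - 1*(-648)) = -2024 + (-763 + 648) = -2024 - 115 = -2139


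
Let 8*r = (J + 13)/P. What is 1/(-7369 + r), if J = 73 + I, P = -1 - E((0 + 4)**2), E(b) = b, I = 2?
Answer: -17/125284 ≈ -0.00013569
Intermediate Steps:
P = -17 (P = -1 - (0 + 4)**2 = -1 - 1*4**2 = -1 - 1*16 = -1 - 16 = -17)
J = 75 (J = 73 + 2 = 75)
r = -11/17 (r = ((75 + 13)/(-17))/8 = (88*(-1/17))/8 = (1/8)*(-88/17) = -11/17 ≈ -0.64706)
1/(-7369 + r) = 1/(-7369 - 11/17) = 1/(-125284/17) = -17/125284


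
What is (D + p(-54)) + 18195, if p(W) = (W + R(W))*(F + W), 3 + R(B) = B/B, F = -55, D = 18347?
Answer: 42646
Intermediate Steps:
R(B) = -2 (R(B) = -3 + B/B = -3 + 1 = -2)
p(W) = (-55 + W)*(-2 + W) (p(W) = (W - 2)*(-55 + W) = (-2 + W)*(-55 + W) = (-55 + W)*(-2 + W))
(D + p(-54)) + 18195 = (18347 + (110 + (-54)² - 57*(-54))) + 18195 = (18347 + (110 + 2916 + 3078)) + 18195 = (18347 + 6104) + 18195 = 24451 + 18195 = 42646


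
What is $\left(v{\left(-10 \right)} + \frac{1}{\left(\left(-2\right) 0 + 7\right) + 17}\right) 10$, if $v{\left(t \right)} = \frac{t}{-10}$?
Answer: $\frac{125}{12} \approx 10.417$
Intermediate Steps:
$v{\left(t \right)} = - \frac{t}{10}$ ($v{\left(t \right)} = t \left(- \frac{1}{10}\right) = - \frac{t}{10}$)
$\left(v{\left(-10 \right)} + \frac{1}{\left(\left(-2\right) 0 + 7\right) + 17}\right) 10 = \left(\left(- \frac{1}{10}\right) \left(-10\right) + \frac{1}{\left(\left(-2\right) 0 + 7\right) + 17}\right) 10 = \left(1 + \frac{1}{\left(0 + 7\right) + 17}\right) 10 = \left(1 + \frac{1}{7 + 17}\right) 10 = \left(1 + \frac{1}{24}\right) 10 = \frac{25}{24} \cdot 10 = \frac{125}{12}$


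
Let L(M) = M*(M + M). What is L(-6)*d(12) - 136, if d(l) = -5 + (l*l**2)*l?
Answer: 1492496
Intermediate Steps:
L(M) = 2*M**2 (L(M) = M*(2*M) = 2*M**2)
d(l) = -5 + l**4 (d(l) = -5 + l**3*l = -5 + l**4)
L(-6)*d(12) - 136 = (2*(-6)**2)*(-5 + 12**4) - 136 = (2*36)*(-5 + 20736) - 136 = 72*20731 - 136 = 1492632 - 136 = 1492496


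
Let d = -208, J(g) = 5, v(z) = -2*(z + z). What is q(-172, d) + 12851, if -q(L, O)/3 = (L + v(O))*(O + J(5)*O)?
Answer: 2483891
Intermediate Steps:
v(z) = -4*z
q(L, O) = -18*O*(L - 4*O) (q(L, O) = -3*(L - 4*O)*(O + 5*O) = -3*(L - 4*O)*6*O = -18*O*(L - 4*O))
q(-172, d) + 12851 = 18*(-208)*(-1*(-172) + 4*(-208)) + 12851 = 18*(-208)*(172 - 832) + 12851 = 18*(-208)*(-660) + 12851 = 2471040 + 12851 = 2483891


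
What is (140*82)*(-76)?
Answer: -872480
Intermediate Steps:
(140*82)*(-76) = 11480*(-76) = -872480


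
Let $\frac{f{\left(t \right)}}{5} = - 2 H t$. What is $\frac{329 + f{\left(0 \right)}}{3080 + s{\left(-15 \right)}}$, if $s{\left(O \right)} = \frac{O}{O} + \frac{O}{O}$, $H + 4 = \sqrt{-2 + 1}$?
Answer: $\frac{329}{3082} \approx 0.10675$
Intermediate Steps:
$H = -4 + i$ ($H = -4 + \sqrt{-2 + 1} = -4 + \sqrt{-1} = -4 + i \approx -4.0 + 1.0 i$)
$s{\left(O \right)} = 2$ ($s{\left(O \right)} = 1 + 1 = 2$)
$f{\left(t \right)} = 5 t \left(8 - 2 i\right)$ ($f{\left(t \right)} = 5 - 2 \left(-4 + i\right) t = 5 \left(8 - 2 i\right) t = 5 t \left(8 - 2 i\right)$)
$\frac{329 + f{\left(0 \right)}}{3080 + s{\left(-15 \right)}} = \frac{329 + 10 \cdot 0 \left(4 - i\right)}{3080 + 2} = \frac{329 + 0}{3082} = 329 \cdot \frac{1}{3082} = \frac{329}{3082}$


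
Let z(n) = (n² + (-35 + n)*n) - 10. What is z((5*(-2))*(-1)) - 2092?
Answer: -2252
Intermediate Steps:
z(n) = -10 + n² + n*(-35 + n) (z(n) = (n² + n*(-35 + n)) - 10 = -10 + n² + n*(-35 + n))
z((5*(-2))*(-1)) - 2092 = (-10 - 35*5*(-2)*(-1) + 2*((5*(-2))*(-1))²) - 2092 = (-10 - (-350)*(-1) + 2*(-10*(-1))²) - 2092 = (-10 - 35*10 + 2*10²) - 2092 = (-10 - 350 + 2*100) - 2092 = (-10 - 350 + 200) - 2092 = -160 - 2092 = -2252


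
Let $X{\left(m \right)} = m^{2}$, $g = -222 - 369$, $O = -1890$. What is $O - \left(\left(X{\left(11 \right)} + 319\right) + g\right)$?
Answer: $-1739$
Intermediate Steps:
$g = -591$
$O - \left(\left(X{\left(11 \right)} + 319\right) + g\right) = -1890 - \left(\left(11^{2} + 319\right) - 591\right) = -1890 - \left(\left(121 + 319\right) - 591\right) = -1890 - \left(440 - 591\right) = -1890 - -151 = -1890 + 151 = -1739$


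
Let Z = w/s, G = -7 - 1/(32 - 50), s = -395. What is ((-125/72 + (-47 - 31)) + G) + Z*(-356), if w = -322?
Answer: -10718699/28440 ≈ -376.89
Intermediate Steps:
G = -125/18 (G = -7 - 1/(-18) = -7 - 1*(-1/18) = -7 + 1/18 = -125/18 ≈ -6.9444)
Z = 322/395 (Z = -322/(-395) = -322*(-1/395) = 322/395 ≈ 0.81519)
((-125/72 + (-47 - 31)) + G) + Z*(-356) = ((-125/72 + (-47 - 31)) - 125/18) + (322/395)*(-356) = ((-125*1/72 - 78) - 125/18) - 114632/395 = ((-125/72 - 78) - 125/18) - 114632/395 = (-5741/72 - 125/18) - 114632/395 = -6241/72 - 114632/395 = -10718699/28440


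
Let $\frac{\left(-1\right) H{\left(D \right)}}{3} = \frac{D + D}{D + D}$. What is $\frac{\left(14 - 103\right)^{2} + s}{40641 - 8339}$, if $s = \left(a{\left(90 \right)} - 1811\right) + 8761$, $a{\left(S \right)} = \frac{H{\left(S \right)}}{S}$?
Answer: $\frac{446129}{969060} \approx 0.46037$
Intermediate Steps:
$H{\left(D \right)} = -3$ ($H{\left(D \right)} = - 3 \frac{D + D}{D + D} = - 3 \frac{2 D}{2 D} = - 3 \cdot 2 D \frac{1}{2 D} = \left(-3\right) 1 = -3$)
$a{\left(S \right)} = - \frac{3}{S}$
$s = \frac{208499}{30}$ ($s = \left(- \frac{3}{90} - 1811\right) + 8761 = \left(\left(-3\right) \frac{1}{90} - 1811\right) + 8761 = \left(- \frac{1}{30} - 1811\right) + 8761 = - \frac{54331}{30} + 8761 = \frac{208499}{30} \approx 6950.0$)
$\frac{\left(14 - 103\right)^{2} + s}{40641 - 8339} = \frac{\left(14 - 103\right)^{2} + \frac{208499}{30}}{40641 - 8339} = \frac{\left(-89\right)^{2} + \frac{208499}{30}}{32302} = \left(7921 + \frac{208499}{30}\right) \frac{1}{32302} = \frac{446129}{30} \cdot \frac{1}{32302} = \frac{446129}{969060}$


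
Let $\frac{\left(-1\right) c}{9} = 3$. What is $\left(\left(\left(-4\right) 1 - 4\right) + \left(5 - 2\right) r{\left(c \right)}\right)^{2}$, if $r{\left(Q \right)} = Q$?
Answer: $7921$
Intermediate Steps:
$c = -27$ ($c = \left(-9\right) 3 = -27$)
$\left(\left(\left(-4\right) 1 - 4\right) + \left(5 - 2\right) r{\left(c \right)}\right)^{2} = \left(\left(\left(-4\right) 1 - 4\right) + \left(5 - 2\right) \left(-27\right)\right)^{2} = \left(\left(-4 - 4\right) + 3 \left(-27\right)\right)^{2} = \left(-8 - 81\right)^{2} = \left(-89\right)^{2} = 7921$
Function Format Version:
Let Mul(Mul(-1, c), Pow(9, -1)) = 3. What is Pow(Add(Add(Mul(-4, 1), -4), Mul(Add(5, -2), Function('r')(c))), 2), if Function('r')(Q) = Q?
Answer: 7921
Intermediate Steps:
c = -27 (c = Mul(-9, 3) = -27)
Pow(Add(Add(Mul(-4, 1), -4), Mul(Add(5, -2), Function('r')(c))), 2) = Pow(Add(Add(Mul(-4, 1), -4), Mul(Add(5, -2), -27)), 2) = Pow(Add(Add(-4, -4), Mul(3, -27)), 2) = Pow(Add(-8, -81), 2) = Pow(-89, 2) = 7921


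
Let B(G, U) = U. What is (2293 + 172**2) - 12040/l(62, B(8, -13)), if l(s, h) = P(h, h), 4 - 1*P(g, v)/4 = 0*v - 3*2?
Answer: 31576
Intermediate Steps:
P(g, v) = 40 (P(g, v) = 16 - 4*(0*v - 3*2) = 16 - 4*(0 - 6) = 16 - 4*(-6) = 16 + 24 = 40)
l(s, h) = 40
(2293 + 172**2) - 12040/l(62, B(8, -13)) = (2293 + 172**2) - 12040/40 = (2293 + 29584) - 12040*1/40 = 31877 - 301 = 31576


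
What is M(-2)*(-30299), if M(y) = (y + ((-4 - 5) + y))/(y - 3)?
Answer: -393887/5 ≈ -78777.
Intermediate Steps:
M(y) = (-9 + 2*y)/(-3 + y) (M(y) = (y + (-9 + y))/(-3 + y) = (-9 + 2*y)/(-3 + y))
M(-2)*(-30299) = ((-9 + 2*(-2))/(-3 - 2))*(-30299) = ((-9 - 4)/(-5))*(-30299) = -⅕*(-13)*(-30299) = (13/5)*(-30299) = -393887/5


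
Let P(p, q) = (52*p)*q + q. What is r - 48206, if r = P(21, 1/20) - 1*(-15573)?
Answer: -651567/20 ≈ -32578.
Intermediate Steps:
P(p, q) = q + 52*p*q (P(p, q) = 52*p*q + q = q + 52*p*q)
r = 312553/20 (r = (1 + 52*21)/20 - 1*(-15573) = (1 + 1092)/20 + 15573 = (1/20)*1093 + 15573 = 1093/20 + 15573 = 312553/20 ≈ 15628.)
r - 48206 = 312553/20 - 48206 = -651567/20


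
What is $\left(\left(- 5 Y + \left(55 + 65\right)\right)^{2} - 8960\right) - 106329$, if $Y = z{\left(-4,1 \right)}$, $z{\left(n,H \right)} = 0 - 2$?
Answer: $-98389$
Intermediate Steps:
$z{\left(n,H \right)} = -2$
$Y = -2$
$\left(\left(- 5 Y + \left(55 + 65\right)\right)^{2} - 8960\right) - 106329 = \left(\left(\left(-5\right) \left(-2\right) + \left(55 + 65\right)\right)^{2} - 8960\right) - 106329 = \left(\left(10 + 120\right)^{2} - 8960\right) - 106329 = \left(130^{2} - 8960\right) - 106329 = \left(16900 - 8960\right) - 106329 = 7940 - 106329 = -98389$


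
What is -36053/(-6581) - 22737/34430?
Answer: 99242963/20598530 ≈ 4.8180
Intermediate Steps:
-36053/(-6581) - 22737/34430 = -36053*(-1/6581) - 22737*1/34430 = 36053/6581 - 2067/3130 = 99242963/20598530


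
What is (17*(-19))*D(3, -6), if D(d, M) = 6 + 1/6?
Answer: -11951/6 ≈ -1991.8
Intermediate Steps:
D(d, M) = 37/6 (D(d, M) = 6 + 1/6 = 37/6)
(17*(-19))*D(3, -6) = (17*(-19))*(37/6) = -323*37/6 = -11951/6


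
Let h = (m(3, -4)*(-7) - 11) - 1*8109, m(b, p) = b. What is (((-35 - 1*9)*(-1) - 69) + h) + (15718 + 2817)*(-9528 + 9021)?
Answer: -9405411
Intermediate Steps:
h = -8141 (h = (3*(-7) - 11) - 1*8109 = (-21 - 11) - 8109 = -32 - 8109 = -8141)
(((-35 - 1*9)*(-1) - 69) + h) + (15718 + 2817)*(-9528 + 9021) = (((-35 - 1*9)*(-1) - 69) - 8141) + (15718 + 2817)*(-9528 + 9021) = (((-35 - 9)*(-1) - 69) - 8141) + 18535*(-507) = ((-44*(-1) - 69) - 8141) - 9397245 = ((44 - 69) - 8141) - 9397245 = (-25 - 8141) - 9397245 = -8166 - 9397245 = -9405411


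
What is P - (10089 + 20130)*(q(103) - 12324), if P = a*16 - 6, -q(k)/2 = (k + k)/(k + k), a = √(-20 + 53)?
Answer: 372479388 + 16*√33 ≈ 3.7248e+8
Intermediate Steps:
a = √33 ≈ 5.7446
q(k) = -2 (q(k) = -2*(k + k)/(k + k) = -2*2*k/(2*k) = -2*2*k*1/(2*k) = -2*1 = -2)
P = -6 + 16*√33 (P = √33*16 - 6 = 16*√33 - 6 = -6 + 16*√33 ≈ 85.913)
P - (10089 + 20130)*(q(103) - 12324) = (-6 + 16*√33) - (10089 + 20130)*(-2 - 12324) = (-6 + 16*√33) - 30219*(-12326) = (-6 + 16*√33) - 1*(-372479394) = (-6 + 16*√33) + 372479394 = 372479388 + 16*√33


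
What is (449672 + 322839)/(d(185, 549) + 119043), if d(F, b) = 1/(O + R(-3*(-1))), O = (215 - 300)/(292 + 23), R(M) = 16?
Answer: 765558401/117971676 ≈ 6.4893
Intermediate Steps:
O = -17/63 (O = -85/315 = -85*1/315 = -17/63 ≈ -0.26984)
d(F, b) = 63/991 (d(F, b) = 1/(-17/63 + 16) = 1/(991/63) = 63/991)
(449672 + 322839)/(d(185, 549) + 119043) = (449672 + 322839)/(63/991 + 119043) = 772511/(117971676/991) = 772511*(991/117971676) = 765558401/117971676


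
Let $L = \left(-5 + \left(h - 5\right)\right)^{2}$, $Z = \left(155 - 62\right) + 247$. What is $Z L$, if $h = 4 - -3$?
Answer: $3060$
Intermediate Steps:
$h = 7$ ($h = 4 + 3 = 7$)
$Z = 340$ ($Z = 93 + 247 = 340$)
$L = 9$ ($L = \left(-5 + \left(7 - 5\right)\right)^{2} = \left(-5 + 2\right)^{2} = \left(-3\right)^{2} = 9$)
$Z L = 340 \cdot 9 = 3060$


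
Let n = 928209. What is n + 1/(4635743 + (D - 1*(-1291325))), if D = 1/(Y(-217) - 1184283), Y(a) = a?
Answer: 6516595286605870291/7020612045999 ≈ 9.2821e+5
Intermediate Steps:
D = -1/1184500 (D = 1/(-217 - 1184283) = 1/(-1184500) = -1/1184500 ≈ -8.4424e-7)
n + 1/(4635743 + (D - 1*(-1291325))) = 928209 + 1/(4635743 + (-1/1184500 - 1*(-1291325))) = 928209 + 1/(4635743 + (-1/1184500 + 1291325)) = 928209 + 1/(4635743 + 1529574462499/1184500) = 928209 + 1/(7020612045999/1184500) = 928209 + 1184500/7020612045999 = 6516595286605870291/7020612045999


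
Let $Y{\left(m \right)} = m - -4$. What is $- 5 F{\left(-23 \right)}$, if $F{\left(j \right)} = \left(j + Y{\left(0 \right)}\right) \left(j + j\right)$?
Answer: $-4370$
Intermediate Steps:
$Y{\left(m \right)} = 4 + m$ ($Y{\left(m \right)} = m + 4 = 4 + m$)
$F{\left(j \right)} = 2 j \left(4 + j\right)$ ($F{\left(j \right)} = \left(j + \left(4 + 0\right)\right) \left(j + j\right) = \left(j + 4\right) 2 j = \left(4 + j\right) 2 j = 2 j \left(4 + j\right)$)
$- 5 F{\left(-23 \right)} = - 5 \cdot 2 \left(-23\right) \left(4 - 23\right) = - 5 \cdot 2 \left(-23\right) \left(-19\right) = \left(-5\right) 874 = -4370$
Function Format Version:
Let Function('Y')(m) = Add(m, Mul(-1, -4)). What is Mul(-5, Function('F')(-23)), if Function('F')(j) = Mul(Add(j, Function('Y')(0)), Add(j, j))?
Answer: -4370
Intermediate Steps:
Function('Y')(m) = Add(4, m) (Function('Y')(m) = Add(m, 4) = Add(4, m))
Function('F')(j) = Mul(2, j, Add(4, j)) (Function('F')(j) = Mul(Add(j, Add(4, 0)), Add(j, j)) = Mul(Add(j, 4), Mul(2, j)) = Mul(Add(4, j), Mul(2, j)) = Mul(2, j, Add(4, j)))
Mul(-5, Function('F')(-23)) = Mul(-5, Mul(2, -23, Add(4, -23))) = Mul(-5, Mul(2, -23, -19)) = Mul(-5, 874) = -4370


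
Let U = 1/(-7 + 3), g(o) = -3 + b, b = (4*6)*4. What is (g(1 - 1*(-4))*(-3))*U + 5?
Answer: 299/4 ≈ 74.750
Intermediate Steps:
b = 96 (b = 24*4 = 96)
g(o) = 93 (g(o) = -3 + 96 = 93)
U = -¼ (U = 1/(-4) = -¼ ≈ -0.25000)
(g(1 - 1*(-4))*(-3))*U + 5 = (93*(-3))*(-¼) + 5 = -279*(-¼) + 5 = 279/4 + 5 = 299/4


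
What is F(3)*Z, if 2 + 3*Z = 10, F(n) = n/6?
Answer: 4/3 ≈ 1.3333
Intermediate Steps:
F(n) = n/6 (F(n) = n*(⅙) = n/6)
Z = 8/3 (Z = -⅔ + (⅓)*10 = -⅔ + 10/3 = 8/3 ≈ 2.6667)
F(3)*Z = ((⅙)*3)*(8/3) = (½)*(8/3) = 4/3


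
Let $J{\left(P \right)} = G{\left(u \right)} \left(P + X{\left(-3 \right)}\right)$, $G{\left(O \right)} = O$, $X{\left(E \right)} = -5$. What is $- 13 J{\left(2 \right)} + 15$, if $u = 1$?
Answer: $54$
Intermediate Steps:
$J{\left(P \right)} = -5 + P$ ($J{\left(P \right)} = 1 \left(P - 5\right) = 1 \left(-5 + P\right) = -5 + P$)
$- 13 J{\left(2 \right)} + 15 = - 13 \left(-5 + 2\right) + 15 = \left(-13\right) \left(-3\right) + 15 = 39 + 15 = 54$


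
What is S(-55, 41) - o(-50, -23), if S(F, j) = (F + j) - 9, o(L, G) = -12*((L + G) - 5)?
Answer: -959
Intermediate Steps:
o(L, G) = 60 - 12*G - 12*L (o(L, G) = -12*((G + L) - 5) = -12*(-5 + G + L) = 60 - 12*G - 12*L)
S(F, j) = -9 + F + j
S(-55, 41) - o(-50, -23) = (-9 - 55 + 41) - (60 - 12*(-23) - 12*(-50)) = -23 - (60 + 276 + 600) = -23 - 1*936 = -23 - 936 = -959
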